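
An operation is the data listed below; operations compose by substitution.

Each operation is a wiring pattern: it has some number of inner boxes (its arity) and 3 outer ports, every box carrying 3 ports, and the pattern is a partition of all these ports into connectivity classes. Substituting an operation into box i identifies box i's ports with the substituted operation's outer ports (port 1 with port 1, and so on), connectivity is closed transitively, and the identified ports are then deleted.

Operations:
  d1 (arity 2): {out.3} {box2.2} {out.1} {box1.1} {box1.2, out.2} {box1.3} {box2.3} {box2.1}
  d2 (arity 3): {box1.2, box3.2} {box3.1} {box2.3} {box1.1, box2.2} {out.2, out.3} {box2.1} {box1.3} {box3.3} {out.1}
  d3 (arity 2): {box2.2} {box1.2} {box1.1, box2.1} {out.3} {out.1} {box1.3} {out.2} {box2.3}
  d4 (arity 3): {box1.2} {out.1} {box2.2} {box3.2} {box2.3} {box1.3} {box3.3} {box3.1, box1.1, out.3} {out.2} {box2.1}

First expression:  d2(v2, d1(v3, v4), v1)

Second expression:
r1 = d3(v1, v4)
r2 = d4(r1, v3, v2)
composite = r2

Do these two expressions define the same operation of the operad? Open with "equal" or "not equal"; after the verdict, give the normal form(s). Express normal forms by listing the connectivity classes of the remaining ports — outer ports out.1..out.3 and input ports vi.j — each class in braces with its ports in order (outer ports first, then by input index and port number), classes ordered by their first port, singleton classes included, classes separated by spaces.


In normal form, the first expression is {out.1} {out.2, out.3} {v1.1} {v1.2, v2.2} {v1.3} {v2.1, v3.2} {v2.3} {v3.1} {v3.3} {v4.1} {v4.2} {v4.3}
In normal form, the second expression is {out.1} {out.2} {out.3, v2.1} {v1.1, v4.1} {v1.2} {v1.3} {v2.2} {v2.3} {v3.1} {v3.2} {v3.3} {v4.2} {v4.3}
The normal forms differ: not equal.

not equal; first: {out.1} {out.2, out.3} {v1.1} {v1.2, v2.2} {v1.3} {v2.1, v3.2} {v2.3} {v3.1} {v3.3} {v4.1} {v4.2} {v4.3}; second: {out.1} {out.2} {out.3, v2.1} {v1.1, v4.1} {v1.2} {v1.3} {v2.2} {v2.3} {v3.1} {v3.2} {v3.3} {v4.2} {v4.3}


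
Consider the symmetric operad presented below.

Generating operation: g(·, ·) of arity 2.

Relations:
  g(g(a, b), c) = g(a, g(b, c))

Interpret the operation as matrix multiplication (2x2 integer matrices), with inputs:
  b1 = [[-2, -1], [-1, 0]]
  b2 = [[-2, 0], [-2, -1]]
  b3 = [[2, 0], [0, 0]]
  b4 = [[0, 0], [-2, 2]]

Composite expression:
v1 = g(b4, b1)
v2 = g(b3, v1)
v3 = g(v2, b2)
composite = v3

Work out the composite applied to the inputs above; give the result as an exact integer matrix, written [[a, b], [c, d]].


g(b4, b1) = [[0, 0], [2, 2]]
g(b3, g(b4, b1)) = [[0, 0], [0, 0]]
g(g(b3, g(b4, b1)), b2) = [[0, 0], [0, 0]]

[[0, 0], [0, 0]]


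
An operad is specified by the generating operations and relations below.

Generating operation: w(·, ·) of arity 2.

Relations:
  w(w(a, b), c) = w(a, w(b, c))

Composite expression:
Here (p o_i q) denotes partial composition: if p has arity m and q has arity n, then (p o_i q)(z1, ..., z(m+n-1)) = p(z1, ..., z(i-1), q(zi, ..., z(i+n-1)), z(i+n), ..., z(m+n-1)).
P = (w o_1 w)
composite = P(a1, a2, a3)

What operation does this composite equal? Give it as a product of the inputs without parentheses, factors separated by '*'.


a1 * a2 * a3

The w-tree's shape is irrelevant; the a-reading-order decides.
w(a1, a2) unparenthesizes to a1 * a2
w(w(a1, a2), a3) unparenthesizes to a1 * a2 * a3


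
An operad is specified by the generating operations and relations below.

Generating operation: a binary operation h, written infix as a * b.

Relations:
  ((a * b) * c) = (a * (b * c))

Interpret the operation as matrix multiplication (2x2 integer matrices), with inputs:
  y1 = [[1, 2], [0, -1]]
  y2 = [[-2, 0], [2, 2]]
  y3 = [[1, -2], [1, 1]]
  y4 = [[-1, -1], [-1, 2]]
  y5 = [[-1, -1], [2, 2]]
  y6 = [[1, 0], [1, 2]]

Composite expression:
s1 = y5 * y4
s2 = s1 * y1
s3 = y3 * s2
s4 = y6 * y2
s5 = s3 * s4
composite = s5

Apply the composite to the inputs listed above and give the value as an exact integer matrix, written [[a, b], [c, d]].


[[30, 100], [-6, -20]]


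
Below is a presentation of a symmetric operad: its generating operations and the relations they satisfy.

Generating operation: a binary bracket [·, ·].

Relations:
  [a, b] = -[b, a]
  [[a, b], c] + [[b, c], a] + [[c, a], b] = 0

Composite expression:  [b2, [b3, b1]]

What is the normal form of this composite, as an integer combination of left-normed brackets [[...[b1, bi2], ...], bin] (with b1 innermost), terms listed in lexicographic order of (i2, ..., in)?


[[b1, b3], b2]

Skip Jacobi rewriting: expand, keep b1-initial words, read off terms.
Composite bracket: [b2, [b3, b1]]
Full expansion: 4 signed words from ab - ba (2^2 = 4).
Keep just the words that open with b1:
  the word b1b3b2 carries sign +1 and contributes +[[b1, b3], b2]


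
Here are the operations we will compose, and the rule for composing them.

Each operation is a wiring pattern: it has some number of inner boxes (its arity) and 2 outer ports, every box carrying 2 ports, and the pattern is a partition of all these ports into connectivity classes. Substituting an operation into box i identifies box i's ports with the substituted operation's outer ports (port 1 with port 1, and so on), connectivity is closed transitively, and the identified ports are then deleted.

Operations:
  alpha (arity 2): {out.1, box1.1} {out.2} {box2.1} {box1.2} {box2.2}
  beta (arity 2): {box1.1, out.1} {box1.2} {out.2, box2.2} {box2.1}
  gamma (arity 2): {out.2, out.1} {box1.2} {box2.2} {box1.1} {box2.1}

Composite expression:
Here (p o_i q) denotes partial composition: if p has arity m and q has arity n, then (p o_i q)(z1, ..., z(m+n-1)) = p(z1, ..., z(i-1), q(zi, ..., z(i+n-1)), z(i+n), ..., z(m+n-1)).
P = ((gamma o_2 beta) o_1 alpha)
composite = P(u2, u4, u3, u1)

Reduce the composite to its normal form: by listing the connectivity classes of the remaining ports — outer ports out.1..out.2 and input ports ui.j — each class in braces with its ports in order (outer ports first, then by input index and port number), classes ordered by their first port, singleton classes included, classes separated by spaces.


{out.1, out.2} {u1.1} {u1.2} {u2.1} {u2.2} {u3.1} {u3.2} {u4.1} {u4.2}

Substituting into gamma glues patterns; closure does the rest.
the subtree at alpha composes to {out.1, u2.1} {out.2} {u2.2} {u4.1} {u4.2} on (u2, u4); out.j = own outer ports
the subtree at beta composes to {out.1, u3.1} {out.2, u1.2} {u1.1} {u3.2} on (u3, u1); out.j = own outer ports
the subtree at gamma composes to {out.1, out.2} {u1.1} {u1.2} {u2.1} {u2.2} {u3.1} {u3.2} {u4.1} {u4.2} on (u2, u4, u3, u1); out.j = own outer ports


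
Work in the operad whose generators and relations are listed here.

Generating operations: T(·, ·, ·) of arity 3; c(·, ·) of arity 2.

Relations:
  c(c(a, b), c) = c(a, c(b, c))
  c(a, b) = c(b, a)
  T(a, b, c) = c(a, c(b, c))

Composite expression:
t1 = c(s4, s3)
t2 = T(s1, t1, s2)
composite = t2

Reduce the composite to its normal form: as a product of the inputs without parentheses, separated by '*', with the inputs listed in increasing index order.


Both nesting and order wash out for T; what remains is which s's occur.
c(s4, s3) unparenthesizes to s4 * s3
T(s1, c(s4, s3), s2) unparenthesizes to s1 * s4 * s3 * s2
putting the inputs in ascending order: s1 * s2 * s3 * s4

s1 * s2 * s3 * s4


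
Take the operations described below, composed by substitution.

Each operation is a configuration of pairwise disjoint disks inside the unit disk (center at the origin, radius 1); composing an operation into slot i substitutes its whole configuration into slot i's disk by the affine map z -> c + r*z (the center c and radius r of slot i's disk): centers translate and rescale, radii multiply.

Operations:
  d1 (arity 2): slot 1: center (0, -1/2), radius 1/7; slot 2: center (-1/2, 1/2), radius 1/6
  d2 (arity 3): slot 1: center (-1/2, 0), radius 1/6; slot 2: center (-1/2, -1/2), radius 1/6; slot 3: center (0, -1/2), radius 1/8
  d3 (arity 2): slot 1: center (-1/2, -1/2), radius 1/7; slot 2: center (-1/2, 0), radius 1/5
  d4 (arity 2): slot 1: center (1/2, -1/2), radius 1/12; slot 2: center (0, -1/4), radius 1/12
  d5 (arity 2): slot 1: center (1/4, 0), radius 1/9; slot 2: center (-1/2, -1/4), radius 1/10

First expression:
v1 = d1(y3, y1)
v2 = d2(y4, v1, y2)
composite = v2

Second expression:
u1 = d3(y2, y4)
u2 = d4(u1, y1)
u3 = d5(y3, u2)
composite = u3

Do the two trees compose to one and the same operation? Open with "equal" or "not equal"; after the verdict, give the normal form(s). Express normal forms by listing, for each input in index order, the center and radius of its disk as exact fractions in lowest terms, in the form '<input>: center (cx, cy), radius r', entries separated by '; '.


The first composite normalizes to y1: center (-7/12, -5/12), radius 1/36; y2: center (0, -1/2), radius 1/8; y3: center (-1/2, -7/12), radius 1/42; y4: center (-1/2, 0), radius 1/6
The second composite normalizes to y1: center (-1/2, -11/40), radius 1/120; y2: center (-109/240, -73/240), radius 1/840; y3: center (1/4, 0), radius 1/9; y4: center (-109/240, -3/10), radius 1/600
Distinct normal forms: not equal.

not equal — first y1: center (-7/12, -5/12), radius 1/36; y2: center (0, -1/2), radius 1/8; y3: center (-1/2, -7/12), radius 1/42; y4: center (-1/2, 0), radius 1/6, second y1: center (-1/2, -11/40), radius 1/120; y2: center (-109/240, -73/240), radius 1/840; y3: center (1/4, 0), radius 1/9; y4: center (-109/240, -3/10), radius 1/600


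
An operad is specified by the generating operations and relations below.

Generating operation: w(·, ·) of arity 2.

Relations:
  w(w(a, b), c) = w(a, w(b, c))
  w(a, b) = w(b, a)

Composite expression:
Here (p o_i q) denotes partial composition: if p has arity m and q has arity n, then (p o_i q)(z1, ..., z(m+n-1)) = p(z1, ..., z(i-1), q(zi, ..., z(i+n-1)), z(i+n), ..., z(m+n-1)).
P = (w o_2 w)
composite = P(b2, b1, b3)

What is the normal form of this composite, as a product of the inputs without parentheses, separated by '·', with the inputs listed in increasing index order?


b1 · b2 · b3

Key point: w commutes, so take the b-inputs in any fixed order.
w(b1, b3) flattens to b1 · b3
w(b2, w(b1, b3)) flattens to b2 · b1 · b3
rearranged into index order: b1 · b2 · b3


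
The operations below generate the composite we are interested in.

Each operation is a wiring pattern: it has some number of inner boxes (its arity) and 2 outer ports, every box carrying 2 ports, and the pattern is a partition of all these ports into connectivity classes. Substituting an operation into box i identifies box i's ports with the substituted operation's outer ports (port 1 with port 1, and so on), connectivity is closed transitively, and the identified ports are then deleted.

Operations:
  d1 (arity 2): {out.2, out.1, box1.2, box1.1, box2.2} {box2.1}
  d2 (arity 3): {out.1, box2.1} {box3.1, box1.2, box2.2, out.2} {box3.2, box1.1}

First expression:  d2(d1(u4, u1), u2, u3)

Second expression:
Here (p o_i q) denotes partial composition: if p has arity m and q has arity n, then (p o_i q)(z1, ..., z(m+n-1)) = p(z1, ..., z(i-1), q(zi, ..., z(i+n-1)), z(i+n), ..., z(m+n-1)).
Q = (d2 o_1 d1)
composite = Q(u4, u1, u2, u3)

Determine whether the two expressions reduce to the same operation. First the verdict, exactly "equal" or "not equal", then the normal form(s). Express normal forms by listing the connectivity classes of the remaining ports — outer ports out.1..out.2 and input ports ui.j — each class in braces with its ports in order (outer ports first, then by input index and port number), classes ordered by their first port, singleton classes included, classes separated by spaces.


equal — both sides give {out.1, u2.1} {out.2, u1.2, u2.2, u3.1, u3.2, u4.1, u4.2} {u1.1}

The first expression, normalized: {out.1, u2.1} {out.2, u1.2, u2.2, u3.1, u3.2, u4.1, u4.2} {u1.1}
The second expression, normalized: {out.1, u2.1} {out.2, u1.2, u2.2, u3.1, u3.2, u4.1, u4.2} {u1.1}
One common form — equal.


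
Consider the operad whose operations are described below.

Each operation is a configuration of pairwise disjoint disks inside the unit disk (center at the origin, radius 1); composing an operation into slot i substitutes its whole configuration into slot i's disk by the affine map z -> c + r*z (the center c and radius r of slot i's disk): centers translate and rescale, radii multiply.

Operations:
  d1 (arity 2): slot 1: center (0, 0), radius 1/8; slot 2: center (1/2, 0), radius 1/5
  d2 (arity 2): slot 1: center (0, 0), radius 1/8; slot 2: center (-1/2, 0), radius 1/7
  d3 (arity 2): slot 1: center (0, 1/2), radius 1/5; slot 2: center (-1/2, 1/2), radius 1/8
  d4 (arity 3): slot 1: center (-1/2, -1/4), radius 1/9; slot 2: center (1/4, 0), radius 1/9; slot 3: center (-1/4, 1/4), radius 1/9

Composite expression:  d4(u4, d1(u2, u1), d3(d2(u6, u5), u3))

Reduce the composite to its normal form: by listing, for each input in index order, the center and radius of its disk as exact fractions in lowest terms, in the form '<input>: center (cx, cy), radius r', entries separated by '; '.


u1: center (11/36, 0), radius 1/45; u2: center (1/4, 0), radius 1/72; u3: center (-11/36, 11/36), radius 1/72; u4: center (-1/2, -1/4), radius 1/9; u5: center (-47/180, 11/36), radius 1/315; u6: center (-1/4, 11/36), radius 1/360

Each u-disk chains the slot maps above it in d4; radii multiply.
u4 passes through 1 substitution, ending at center (-1/2, -1/4), radius 1/9
u2 passes through 2 substitutions, ending at center (1/4, 0), radius 1/72
u1 passes through 2 substitutions, ending at center (11/36, 0), radius 1/45
u6 passes through 3 substitutions, ending at center (-1/4, 11/36), radius 1/360
u5 passes through 3 substitutions, ending at center (-47/180, 11/36), radius 1/315
u3 passes through 2 substitutions, ending at center (-11/36, 11/36), radius 1/72


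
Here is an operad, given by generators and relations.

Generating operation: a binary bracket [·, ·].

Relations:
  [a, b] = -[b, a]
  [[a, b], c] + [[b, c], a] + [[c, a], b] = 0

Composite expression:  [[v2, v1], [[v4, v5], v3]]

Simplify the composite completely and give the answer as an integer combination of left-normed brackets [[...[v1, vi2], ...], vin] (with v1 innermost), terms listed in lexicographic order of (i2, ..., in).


[[[[v1, v2], v3], v4], v5] - [[[[v1, v2], v3], v5], v4] - [[[[v1, v2], v4], v5], v3] + [[[[v1, v2], v5], v4], v3]

Left-normed coefficients sit on the v1-initial expansion words.
Composite bracket: [[v2, v1], [[v4, v5], v3]]
The bracket unfolds into 16 signed words via [a, b] = ab - ba (2^4 = 16).
Coefficients come from the v1-initial words:
  from v1v2v3v4v5, sign +1: term +[[[[v1, v2], v3], v4], v5]
  from v1v2v3v5v4, sign -1: term -[[[[v1, v2], v3], v5], v4]
  from v1v2v4v5v3, sign -1: term -[[[[v1, v2], v4], v5], v3]
  from v1v2v5v4v3, sign +1: term +[[[[v1, v2], v5], v4], v3]


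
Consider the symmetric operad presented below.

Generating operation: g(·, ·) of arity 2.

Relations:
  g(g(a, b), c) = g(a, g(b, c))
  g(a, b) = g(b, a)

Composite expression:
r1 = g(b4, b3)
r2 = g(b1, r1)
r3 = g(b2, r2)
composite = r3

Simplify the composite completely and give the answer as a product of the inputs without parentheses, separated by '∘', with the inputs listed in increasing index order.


b1 ∘ b2 ∘ b3 ∘ b4

With g associative and commutative, the b-input set is all that matters.
g(b4, b3) flattens to b4 ∘ b3
g(b1, g(b4, b3)) flattens to b1 ∘ b4 ∘ b3
g(b2, g(b1, g(b4, b3))) flattens to b2 ∘ b1 ∘ b4 ∘ b3
commutativity sorts the factors: b1 ∘ b2 ∘ b3 ∘ b4


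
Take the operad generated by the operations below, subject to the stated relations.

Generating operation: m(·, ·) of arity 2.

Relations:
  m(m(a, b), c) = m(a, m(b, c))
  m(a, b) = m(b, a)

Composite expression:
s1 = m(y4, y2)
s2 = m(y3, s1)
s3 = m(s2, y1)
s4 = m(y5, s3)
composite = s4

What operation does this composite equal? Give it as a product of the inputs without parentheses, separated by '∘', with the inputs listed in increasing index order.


y1 ∘ y2 ∘ y3 ∘ y4 ∘ y5

Both nesting and order wash out for m; what remains is which y's occur.
m(y4, y2) flattens to y4 ∘ y2
m(y3, m(y4, y2)) flattens to y3 ∘ y4 ∘ y2
m(m(y3, m(y4, y2)), y1) flattens to y3 ∘ y4 ∘ y2 ∘ y1
m(y5, m(m(y3, m(y4, y2)), y1)) flattens to y5 ∘ y3 ∘ y4 ∘ y2 ∘ y1
reordering the factors by index: y1 ∘ y2 ∘ y3 ∘ y4 ∘ y5


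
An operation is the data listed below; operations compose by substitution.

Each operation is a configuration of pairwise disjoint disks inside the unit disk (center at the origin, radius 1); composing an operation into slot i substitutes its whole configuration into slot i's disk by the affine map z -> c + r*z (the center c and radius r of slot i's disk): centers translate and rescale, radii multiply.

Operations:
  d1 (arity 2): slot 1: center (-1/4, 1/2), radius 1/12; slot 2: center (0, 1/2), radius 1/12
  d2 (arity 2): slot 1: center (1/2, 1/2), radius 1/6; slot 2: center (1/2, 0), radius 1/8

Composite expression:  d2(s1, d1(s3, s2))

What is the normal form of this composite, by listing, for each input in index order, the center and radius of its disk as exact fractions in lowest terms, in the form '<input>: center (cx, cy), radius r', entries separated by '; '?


Below d2, radii multiply path by path; the s-disk centers shift.
for s1, the 1-step affine chain lands on center (1/2, 1/2), radius 1/6
for s3, the 2-step affine chain lands on center (15/32, 1/16), radius 1/96
for s2, the 2-step affine chain lands on center (1/2, 1/16), radius 1/96

s1: center (1/2, 1/2), radius 1/6; s2: center (1/2, 1/16), radius 1/96; s3: center (15/32, 1/16), radius 1/96


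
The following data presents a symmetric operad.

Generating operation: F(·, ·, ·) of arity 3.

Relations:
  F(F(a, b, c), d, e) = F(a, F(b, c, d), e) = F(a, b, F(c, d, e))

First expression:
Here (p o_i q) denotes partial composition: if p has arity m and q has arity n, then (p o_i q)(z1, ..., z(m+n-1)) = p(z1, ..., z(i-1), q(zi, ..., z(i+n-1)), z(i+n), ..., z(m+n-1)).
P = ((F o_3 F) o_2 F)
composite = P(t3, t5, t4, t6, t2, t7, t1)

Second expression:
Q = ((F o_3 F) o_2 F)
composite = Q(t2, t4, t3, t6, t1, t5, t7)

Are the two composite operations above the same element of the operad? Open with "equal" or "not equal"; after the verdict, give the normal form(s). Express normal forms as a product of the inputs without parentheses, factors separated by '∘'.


not equal; first: t3 ∘ t5 ∘ t4 ∘ t6 ∘ t2 ∘ t7 ∘ t1; second: t2 ∘ t4 ∘ t3 ∘ t6 ∘ t1 ∘ t5 ∘ t7


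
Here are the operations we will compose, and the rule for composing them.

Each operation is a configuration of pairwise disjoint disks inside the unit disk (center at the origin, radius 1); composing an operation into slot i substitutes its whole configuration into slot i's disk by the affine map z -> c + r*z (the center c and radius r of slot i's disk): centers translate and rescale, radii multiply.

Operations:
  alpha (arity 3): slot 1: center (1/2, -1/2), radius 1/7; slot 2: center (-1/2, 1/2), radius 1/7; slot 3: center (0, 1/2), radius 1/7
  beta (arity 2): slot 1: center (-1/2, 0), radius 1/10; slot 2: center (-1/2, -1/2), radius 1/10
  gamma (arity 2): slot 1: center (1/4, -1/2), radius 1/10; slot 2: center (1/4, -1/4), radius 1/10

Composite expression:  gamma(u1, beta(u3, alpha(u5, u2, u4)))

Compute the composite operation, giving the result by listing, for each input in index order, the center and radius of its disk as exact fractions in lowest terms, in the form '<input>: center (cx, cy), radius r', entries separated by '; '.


u1: center (1/4, -1/2), radius 1/10; u2: center (39/200, -59/200), radius 1/700; u3: center (1/5, -1/4), radius 1/100; u4: center (1/5, -59/200), radius 1/700; u5: center (41/200, -61/200), radius 1/700

Follow each u-input down from gamma: c' goes to c + r*c', radius to r*r'.
u1: after 1 affine step, its disk has center (1/4, -1/2), radius 1/10
u3: after 2 affine steps, its disk has center (1/5, -1/4), radius 1/100
u5: after 3 affine steps, its disk has center (41/200, -61/200), radius 1/700
u2: after 3 affine steps, its disk has center (39/200, -59/200), radius 1/700
u4: after 3 affine steps, its disk has center (1/5, -59/200), radius 1/700


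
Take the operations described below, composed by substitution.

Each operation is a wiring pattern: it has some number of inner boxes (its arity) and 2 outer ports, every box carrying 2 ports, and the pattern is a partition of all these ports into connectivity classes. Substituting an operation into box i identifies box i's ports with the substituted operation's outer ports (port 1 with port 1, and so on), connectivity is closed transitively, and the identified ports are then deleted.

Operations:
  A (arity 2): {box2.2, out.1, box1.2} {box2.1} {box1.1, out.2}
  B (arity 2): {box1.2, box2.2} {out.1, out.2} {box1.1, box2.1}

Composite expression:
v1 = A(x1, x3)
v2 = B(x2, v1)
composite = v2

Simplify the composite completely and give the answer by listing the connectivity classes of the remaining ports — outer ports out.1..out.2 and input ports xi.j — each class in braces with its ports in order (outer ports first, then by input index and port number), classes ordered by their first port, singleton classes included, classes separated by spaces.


{out.1, out.2} {x1.1, x2.2} {x1.2, x2.1, x3.2} {x3.1}

Two ports join when wires chain via B-identified ports.
composing A on (x1, x3), with out.j its own outer ports: {out.1, x1.2, x3.2} {out.2, x1.1} {x3.1}
composing B on (x2, x1, x3), with out.j its own outer ports: {out.1, out.2} {x1.1, x2.2} {x1.2, x2.1, x3.2} {x3.1}


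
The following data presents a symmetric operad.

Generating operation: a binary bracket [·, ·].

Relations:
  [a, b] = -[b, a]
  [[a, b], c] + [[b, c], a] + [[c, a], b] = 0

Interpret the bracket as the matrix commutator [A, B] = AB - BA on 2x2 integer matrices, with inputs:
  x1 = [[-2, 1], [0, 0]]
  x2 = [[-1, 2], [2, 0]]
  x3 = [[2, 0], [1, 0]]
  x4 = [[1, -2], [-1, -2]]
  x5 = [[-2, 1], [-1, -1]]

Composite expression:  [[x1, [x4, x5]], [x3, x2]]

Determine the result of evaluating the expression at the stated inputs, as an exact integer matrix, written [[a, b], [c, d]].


[x4, x5] = [[3, 1], [4, -3]]
[x1, [x4, x5]] = [[4, -8], [8, -4]]
[x3, x2] = [[-2, 4], [-5, 2]]
[[x1, [x4, x5]], [x3, x2]] = [[8, 0], [8, -8]]

[[8, 0], [8, -8]]


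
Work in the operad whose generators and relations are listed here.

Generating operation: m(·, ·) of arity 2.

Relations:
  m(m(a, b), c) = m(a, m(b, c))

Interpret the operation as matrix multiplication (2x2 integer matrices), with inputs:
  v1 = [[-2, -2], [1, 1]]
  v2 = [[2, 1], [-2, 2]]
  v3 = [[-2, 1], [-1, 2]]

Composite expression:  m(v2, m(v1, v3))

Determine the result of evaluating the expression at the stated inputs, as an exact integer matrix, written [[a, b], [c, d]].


[[9, -9], [-18, 18]]

m(v1, v3) = [[6, -6], [-3, 3]]
m(v2, m(v1, v3)) = [[9, -9], [-18, 18]]


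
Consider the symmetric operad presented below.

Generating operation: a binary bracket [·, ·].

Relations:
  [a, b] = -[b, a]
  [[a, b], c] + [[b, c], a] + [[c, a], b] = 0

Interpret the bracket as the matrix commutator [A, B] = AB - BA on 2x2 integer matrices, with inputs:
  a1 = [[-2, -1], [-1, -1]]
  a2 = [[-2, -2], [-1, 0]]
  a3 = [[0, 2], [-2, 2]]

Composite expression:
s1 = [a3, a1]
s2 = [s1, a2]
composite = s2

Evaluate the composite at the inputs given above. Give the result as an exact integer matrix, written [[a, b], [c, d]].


[[-4, 24], [-8, 4]]

[a3, a1] = [[-4, 4], [0, 4]]
[[a3, a1], a2] = [[-4, 24], [-8, 4]]


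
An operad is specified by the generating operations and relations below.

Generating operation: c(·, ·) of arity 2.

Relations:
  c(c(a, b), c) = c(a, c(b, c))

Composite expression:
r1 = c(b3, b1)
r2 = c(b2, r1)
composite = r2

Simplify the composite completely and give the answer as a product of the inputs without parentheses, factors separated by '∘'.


b2 ∘ b3 ∘ b1

Under associativity of c, the answer is the b's in reading order.
c(b3, b1) flattens to b3 ∘ b1
c(b2, c(b3, b1)) flattens to b2 ∘ b3 ∘ b1


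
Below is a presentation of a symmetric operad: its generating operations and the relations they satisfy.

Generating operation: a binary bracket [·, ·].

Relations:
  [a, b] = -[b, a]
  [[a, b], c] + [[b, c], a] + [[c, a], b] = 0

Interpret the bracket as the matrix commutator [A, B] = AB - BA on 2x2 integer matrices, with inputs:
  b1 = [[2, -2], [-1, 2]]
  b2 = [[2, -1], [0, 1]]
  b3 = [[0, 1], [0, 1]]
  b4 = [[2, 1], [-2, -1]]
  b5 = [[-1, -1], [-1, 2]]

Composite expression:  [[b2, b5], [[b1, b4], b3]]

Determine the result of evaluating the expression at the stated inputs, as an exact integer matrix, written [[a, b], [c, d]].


[b2, b5] = [[1, -4], [1, -1]]
[b1, b4] = [[5, 6], [-3, -5]]
[[b1, b4], b3] = [[3, 16], [3, -3]]
[[b2, b5], [[b1, b4], b3]] = [[-28, 56], [0, 28]]

[[-28, 56], [0, 28]]


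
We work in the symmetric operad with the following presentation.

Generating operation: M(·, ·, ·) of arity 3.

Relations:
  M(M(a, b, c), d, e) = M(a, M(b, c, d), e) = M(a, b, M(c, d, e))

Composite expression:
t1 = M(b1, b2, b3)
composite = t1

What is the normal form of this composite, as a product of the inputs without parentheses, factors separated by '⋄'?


b1 ⋄ b2 ⋄ b3

The M-tree's shape is irrelevant; the b-reading-order decides.
M(b1, b2, b3) spells out as b1 ⋄ b2 ⋄ b3


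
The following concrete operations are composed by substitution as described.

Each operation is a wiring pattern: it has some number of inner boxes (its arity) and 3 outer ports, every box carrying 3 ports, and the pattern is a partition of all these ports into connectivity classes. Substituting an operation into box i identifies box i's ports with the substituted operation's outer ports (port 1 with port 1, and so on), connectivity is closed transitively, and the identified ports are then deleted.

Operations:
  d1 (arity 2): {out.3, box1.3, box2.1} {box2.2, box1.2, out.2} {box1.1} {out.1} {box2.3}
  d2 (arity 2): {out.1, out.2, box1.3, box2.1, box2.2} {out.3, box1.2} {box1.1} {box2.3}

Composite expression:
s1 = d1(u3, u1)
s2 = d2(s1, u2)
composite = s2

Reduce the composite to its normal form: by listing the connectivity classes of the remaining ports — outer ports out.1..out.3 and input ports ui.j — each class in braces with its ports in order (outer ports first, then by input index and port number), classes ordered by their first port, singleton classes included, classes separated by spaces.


Reachability decides: close wires over d2-identified ports.
stage d1: inputs (u3, u1), connectivity {out.1} {out.2, u1.2, u3.2} {out.3, u1.1, u3.3} {u1.3} {u3.1}, out.j its boundary
stage d2: inputs (u3, u1, u2), connectivity {out.1, out.2, u1.1, u2.1, u2.2, u3.3} {out.3, u1.2, u3.2} {u1.3} {u2.3} {u3.1}, out.j its boundary

{out.1, out.2, u1.1, u2.1, u2.2, u3.3} {out.3, u1.2, u3.2} {u1.3} {u2.3} {u3.1}


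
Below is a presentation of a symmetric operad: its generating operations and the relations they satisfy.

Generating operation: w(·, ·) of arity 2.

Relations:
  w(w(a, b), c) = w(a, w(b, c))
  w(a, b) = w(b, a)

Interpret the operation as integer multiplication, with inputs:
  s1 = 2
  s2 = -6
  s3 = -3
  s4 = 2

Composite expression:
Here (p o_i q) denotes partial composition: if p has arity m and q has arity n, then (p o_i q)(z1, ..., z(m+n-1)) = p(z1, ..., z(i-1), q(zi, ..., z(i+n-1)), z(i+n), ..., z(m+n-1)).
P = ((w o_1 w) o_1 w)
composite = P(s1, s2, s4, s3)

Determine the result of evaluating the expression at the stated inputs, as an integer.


w(s1, s2) = -12
w(w(s1, s2), s4) = -24
w(w(w(s1, s2), s4), s3) = 72

72


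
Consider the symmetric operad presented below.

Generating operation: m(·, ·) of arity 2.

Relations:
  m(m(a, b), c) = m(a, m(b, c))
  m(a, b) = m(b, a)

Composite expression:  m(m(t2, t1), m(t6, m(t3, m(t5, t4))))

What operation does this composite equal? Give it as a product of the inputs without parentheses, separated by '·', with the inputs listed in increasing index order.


t1 · t2 · t3 · t4 · t5 · t6

Shape and order are irrelevant to m; the t-input set decides.
m(t2, t1) collapses to t2 · t1
m(t5, t4) collapses to t5 · t4
m(t3, m(t5, t4)) collapses to t3 · t5 · t4
m(t6, m(t3, m(t5, t4))) collapses to t6 · t3 · t5 · t4
m(m(t2, t1), m(t6, m(t3, m(t5, t4)))) collapses to t2 · t1 · t6 · t3 · t5 · t4
commutativity sorts the factors: t1 · t2 · t3 · t4 · t5 · t6


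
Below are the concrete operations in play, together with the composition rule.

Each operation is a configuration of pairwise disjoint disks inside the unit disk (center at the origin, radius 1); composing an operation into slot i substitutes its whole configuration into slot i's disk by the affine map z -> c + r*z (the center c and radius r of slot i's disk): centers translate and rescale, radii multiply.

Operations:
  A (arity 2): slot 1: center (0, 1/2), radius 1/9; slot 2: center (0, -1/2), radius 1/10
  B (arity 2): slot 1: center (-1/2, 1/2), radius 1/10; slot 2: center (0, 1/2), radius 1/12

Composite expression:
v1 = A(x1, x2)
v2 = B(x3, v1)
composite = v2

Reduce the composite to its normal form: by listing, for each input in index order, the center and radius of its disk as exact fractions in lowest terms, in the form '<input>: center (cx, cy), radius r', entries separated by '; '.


Nesting under B composes maps z -> c + r*z down each x-path.
for x3, the 1-step affine chain lands on center (-1/2, 1/2), radius 1/10
for x1, the 2-step affine chain lands on center (0, 13/24), radius 1/108
for x2, the 2-step affine chain lands on center (0, 11/24), radius 1/120

x1: center (0, 13/24), radius 1/108; x2: center (0, 11/24), radius 1/120; x3: center (-1/2, 1/2), radius 1/10


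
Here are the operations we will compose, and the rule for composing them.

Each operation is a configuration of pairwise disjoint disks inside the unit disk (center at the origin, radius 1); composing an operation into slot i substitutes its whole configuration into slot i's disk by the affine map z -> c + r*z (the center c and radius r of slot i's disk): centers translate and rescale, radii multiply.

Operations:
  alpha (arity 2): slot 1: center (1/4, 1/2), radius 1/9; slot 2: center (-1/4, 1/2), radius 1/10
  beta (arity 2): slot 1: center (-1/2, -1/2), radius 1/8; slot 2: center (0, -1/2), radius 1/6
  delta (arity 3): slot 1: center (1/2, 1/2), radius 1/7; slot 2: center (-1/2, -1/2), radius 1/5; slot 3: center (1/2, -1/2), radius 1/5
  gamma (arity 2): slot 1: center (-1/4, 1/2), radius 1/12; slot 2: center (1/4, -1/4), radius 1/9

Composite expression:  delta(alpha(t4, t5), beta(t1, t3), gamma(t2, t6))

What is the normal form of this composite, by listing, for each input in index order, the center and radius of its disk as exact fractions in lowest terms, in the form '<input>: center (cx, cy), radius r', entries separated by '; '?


t1: center (-3/5, -3/5), radius 1/40; t2: center (9/20, -2/5), radius 1/60; t3: center (-1/2, -3/5), radius 1/30; t4: center (15/28, 4/7), radius 1/63; t5: center (13/28, 4/7), radius 1/70; t6: center (11/20, -11/20), radius 1/45

Nesting under delta composes maps z -> c + r*z down each t-path.
t4: after 2 affine steps, its disk has center (15/28, 4/7), radius 1/63
t5: after 2 affine steps, its disk has center (13/28, 4/7), radius 1/70
t1: after 2 affine steps, its disk has center (-3/5, -3/5), radius 1/40
t3: after 2 affine steps, its disk has center (-1/2, -3/5), radius 1/30
t2: after 2 affine steps, its disk has center (9/20, -2/5), radius 1/60
t6: after 2 affine steps, its disk has center (11/20, -11/20), radius 1/45


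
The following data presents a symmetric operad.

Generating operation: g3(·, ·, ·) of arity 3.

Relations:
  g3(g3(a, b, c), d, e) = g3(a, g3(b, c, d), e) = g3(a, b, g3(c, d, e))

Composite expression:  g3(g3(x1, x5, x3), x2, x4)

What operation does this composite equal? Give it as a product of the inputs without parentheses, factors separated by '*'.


x1 * x5 * x3 * x2 * x4

Every regrouping of g3 is equal, so read the x-inputs in written order.
g3(x1, x5, x3) flattens to x1 * x5 * x3
g3(g3(x1, x5, x3), x2, x4) flattens to x1 * x5 * x3 * x2 * x4


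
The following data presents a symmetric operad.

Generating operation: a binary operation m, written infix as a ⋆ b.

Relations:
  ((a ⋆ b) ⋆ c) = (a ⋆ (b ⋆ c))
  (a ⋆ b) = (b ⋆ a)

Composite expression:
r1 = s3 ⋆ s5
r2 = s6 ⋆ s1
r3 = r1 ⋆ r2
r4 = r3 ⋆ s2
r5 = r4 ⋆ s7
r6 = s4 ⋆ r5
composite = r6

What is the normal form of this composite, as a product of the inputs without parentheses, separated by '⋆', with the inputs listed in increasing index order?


s1 ⋆ s2 ⋆ s3 ⋆ s4 ⋆ s5 ⋆ s6 ⋆ s7

Key point: m commutes, so take the s-inputs in any fixed order.
(s3 ⋆ s5) reduces to s3 ⋆ s5
(s6 ⋆ s1) reduces to s6 ⋆ s1
((s3 ⋆ s5) ⋆ (s6 ⋆ s1)) reduces to s3 ⋆ s5 ⋆ s6 ⋆ s1
(((s3 ⋆ s5) ⋆ (s6 ⋆ s1)) ⋆ s2) reduces to s3 ⋆ s5 ⋆ s6 ⋆ s1 ⋆ s2
((((s3 ⋆ s5) ⋆ (s6 ⋆ s1)) ⋆ s2) ⋆ s7) reduces to s3 ⋆ s5 ⋆ s6 ⋆ s1 ⋆ s2 ⋆ s7
(s4 ⋆ ((((s3 ⋆ s5) ⋆ (s6 ⋆ s1)) ⋆ s2) ⋆ s7)) reduces to s4 ⋆ s3 ⋆ s5 ⋆ s6 ⋆ s1 ⋆ s2 ⋆ s7
sorting the factors by input index: s1 ⋆ s2 ⋆ s3 ⋆ s4 ⋆ s5 ⋆ s6 ⋆ s7


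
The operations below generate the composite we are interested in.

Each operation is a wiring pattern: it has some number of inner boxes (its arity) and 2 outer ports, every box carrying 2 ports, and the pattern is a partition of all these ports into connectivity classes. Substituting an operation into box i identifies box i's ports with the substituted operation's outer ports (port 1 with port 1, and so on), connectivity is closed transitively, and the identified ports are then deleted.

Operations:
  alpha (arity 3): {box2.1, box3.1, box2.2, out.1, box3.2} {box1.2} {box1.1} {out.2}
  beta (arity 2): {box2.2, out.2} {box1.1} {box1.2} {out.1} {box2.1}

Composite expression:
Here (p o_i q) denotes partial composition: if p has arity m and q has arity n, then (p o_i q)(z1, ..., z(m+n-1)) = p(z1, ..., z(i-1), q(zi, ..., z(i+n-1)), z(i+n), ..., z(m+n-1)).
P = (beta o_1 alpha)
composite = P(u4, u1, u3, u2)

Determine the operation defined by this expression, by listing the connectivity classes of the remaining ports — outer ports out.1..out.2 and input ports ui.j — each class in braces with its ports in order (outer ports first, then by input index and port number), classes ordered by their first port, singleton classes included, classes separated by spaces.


{out.1} {out.2, u2.2} {u1.1, u1.2, u3.1, u3.2} {u2.1} {u4.1} {u4.2}

Treat the ports identified at beta as solder joints: merge, then drop.
alpha over (u4, u1, u3) gives {out.1, u1.1, u1.2, u3.1, u3.2} {out.2} {u4.1} {u4.2}, out.j being that stage's outer ports
beta over (u4, u1, u3, u2) gives {out.1} {out.2, u2.2} {u1.1, u1.2, u3.1, u3.2} {u2.1} {u4.1} {u4.2}, out.j being that stage's outer ports


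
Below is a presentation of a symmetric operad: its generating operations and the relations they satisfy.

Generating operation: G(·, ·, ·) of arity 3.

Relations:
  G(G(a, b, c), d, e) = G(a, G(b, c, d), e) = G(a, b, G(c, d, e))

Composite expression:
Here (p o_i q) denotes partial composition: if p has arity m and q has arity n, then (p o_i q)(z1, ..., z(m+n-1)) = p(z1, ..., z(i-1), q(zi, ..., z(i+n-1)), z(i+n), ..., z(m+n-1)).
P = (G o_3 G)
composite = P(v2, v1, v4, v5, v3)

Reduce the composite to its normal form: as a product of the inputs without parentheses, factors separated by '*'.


v2 * v1 * v4 * v5 * v3

All parenthesizations of G agree; list the v-inputs left to right.
G(v4, v5, v3) flattens to v4 * v5 * v3
G(v2, v1, G(v4, v5, v3)) flattens to v2 * v1 * v4 * v5 * v3


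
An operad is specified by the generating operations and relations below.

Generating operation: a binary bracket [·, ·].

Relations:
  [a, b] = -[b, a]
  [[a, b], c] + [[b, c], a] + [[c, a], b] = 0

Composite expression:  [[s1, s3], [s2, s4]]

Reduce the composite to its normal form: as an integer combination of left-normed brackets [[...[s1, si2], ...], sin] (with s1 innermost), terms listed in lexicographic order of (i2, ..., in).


[[[s1, s3], s2], s4] - [[[s1, s3], s4], s2]

Expand each bracket as ab - ba; the s1-initial words give the coefficients.
Composite bracket: [[s1, s3], [s2, s4]]
Applying ab - ba throughout gives 8 signed words (2^3 = 8).
The s1-initial words carry the normal form:
  word s1s3s2s4 has sign +1, contributing +[[[s1, s3], s2], s4]
  word s1s3s4s2 has sign -1, contributing -[[[s1, s3], s4], s2]


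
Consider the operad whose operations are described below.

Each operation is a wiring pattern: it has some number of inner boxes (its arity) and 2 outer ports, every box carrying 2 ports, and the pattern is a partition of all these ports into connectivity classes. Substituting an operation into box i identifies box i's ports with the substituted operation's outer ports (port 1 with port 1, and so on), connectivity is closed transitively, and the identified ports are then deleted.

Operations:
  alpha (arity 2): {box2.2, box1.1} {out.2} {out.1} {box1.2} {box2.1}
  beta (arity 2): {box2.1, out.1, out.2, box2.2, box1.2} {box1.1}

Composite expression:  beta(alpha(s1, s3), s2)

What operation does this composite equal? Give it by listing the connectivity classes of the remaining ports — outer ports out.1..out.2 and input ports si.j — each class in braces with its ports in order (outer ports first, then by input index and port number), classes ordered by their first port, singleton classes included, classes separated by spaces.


Two ports join when wires chain via beta-identified ports.
the subtree at alpha composes to {out.1} {out.2} {s1.1, s3.2} {s1.2} {s3.1} on (s1, s3); out.j = own outer ports
the subtree at beta composes to {out.1, out.2, s2.1, s2.2} {s1.1, s3.2} {s1.2} {s3.1} on (s1, s3, s2); out.j = own outer ports

{out.1, out.2, s2.1, s2.2} {s1.1, s3.2} {s1.2} {s3.1}


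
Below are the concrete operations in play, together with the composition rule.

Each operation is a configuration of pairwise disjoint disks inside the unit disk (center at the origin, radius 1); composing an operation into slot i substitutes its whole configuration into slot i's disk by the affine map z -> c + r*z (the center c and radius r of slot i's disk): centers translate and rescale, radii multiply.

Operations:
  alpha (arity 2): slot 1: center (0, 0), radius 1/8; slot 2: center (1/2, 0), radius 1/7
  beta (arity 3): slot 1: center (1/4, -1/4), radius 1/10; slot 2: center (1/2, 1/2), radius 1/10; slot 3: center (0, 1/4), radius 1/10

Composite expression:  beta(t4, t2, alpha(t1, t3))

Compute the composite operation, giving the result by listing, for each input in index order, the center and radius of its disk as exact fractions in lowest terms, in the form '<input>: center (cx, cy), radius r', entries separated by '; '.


t1: center (0, 1/4), radius 1/80; t2: center (1/2, 1/2), radius 1/10; t3: center (1/20, 1/4), radius 1/70; t4: center (1/4, -1/4), radius 1/10

Affine substitution under beta: radii multiply and t-centers shift.
input t4: composing its 1 substitution step yields center (1/4, -1/4), radius 1/10
input t2: composing its 1 substitution step yields center (1/2, 1/2), radius 1/10
input t1: composing its 2 substitution steps yields center (0, 1/4), radius 1/80
input t3: composing its 2 substitution steps yields center (1/20, 1/4), radius 1/70


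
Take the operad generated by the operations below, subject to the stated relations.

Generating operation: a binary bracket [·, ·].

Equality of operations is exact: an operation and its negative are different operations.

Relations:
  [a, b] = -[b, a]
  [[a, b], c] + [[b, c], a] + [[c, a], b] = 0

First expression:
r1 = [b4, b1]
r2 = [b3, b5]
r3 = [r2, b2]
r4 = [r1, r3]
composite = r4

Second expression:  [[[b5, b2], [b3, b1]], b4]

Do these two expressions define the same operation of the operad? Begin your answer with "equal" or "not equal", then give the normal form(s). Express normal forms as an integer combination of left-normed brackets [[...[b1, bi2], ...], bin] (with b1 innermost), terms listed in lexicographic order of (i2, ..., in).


The first expression reduces to [[[[b1, b4], b2], b3], b5] - [[[[b1, b4], b2], b5], b3] - [[[[b1, b4], b3], b5], b2] + [[[[b1, b4], b5], b3], b2]
The second expression reduces to -[[[[b1, b3], b2], b5], b4] + [[[[b1, b3], b5], b2], b4]
The normal forms differ: not equal.

not equal; the first gives [[[[b1, b4], b2], b3], b5] - [[[[b1, b4], b2], b5], b3] - [[[[b1, b4], b3], b5], b2] + [[[[b1, b4], b5], b3], b2] and the second -[[[[b1, b3], b2], b5], b4] + [[[[b1, b3], b5], b2], b4]
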